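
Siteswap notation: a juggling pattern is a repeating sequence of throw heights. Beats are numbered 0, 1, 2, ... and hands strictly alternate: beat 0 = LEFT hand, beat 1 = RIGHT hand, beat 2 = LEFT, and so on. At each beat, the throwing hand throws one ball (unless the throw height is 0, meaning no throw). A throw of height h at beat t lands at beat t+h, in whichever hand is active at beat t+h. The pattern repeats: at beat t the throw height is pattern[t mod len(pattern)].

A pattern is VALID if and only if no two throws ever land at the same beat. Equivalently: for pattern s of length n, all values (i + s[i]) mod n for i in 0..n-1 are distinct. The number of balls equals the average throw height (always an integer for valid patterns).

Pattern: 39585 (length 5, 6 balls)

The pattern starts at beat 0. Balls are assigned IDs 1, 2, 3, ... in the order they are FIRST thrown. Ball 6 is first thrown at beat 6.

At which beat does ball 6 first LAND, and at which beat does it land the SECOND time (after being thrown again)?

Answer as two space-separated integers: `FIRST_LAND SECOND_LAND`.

Beat 0 (L): throw ball1 h=3 -> lands@3:R; in-air after throw: [b1@3:R]
Beat 1 (R): throw ball2 h=9 -> lands@10:L; in-air after throw: [b1@3:R b2@10:L]
Beat 2 (L): throw ball3 h=5 -> lands@7:R; in-air after throw: [b1@3:R b3@7:R b2@10:L]
Beat 3 (R): throw ball1 h=8 -> lands@11:R; in-air after throw: [b3@7:R b2@10:L b1@11:R]
Beat 4 (L): throw ball4 h=5 -> lands@9:R; in-air after throw: [b3@7:R b4@9:R b2@10:L b1@11:R]
Beat 5 (R): throw ball5 h=3 -> lands@8:L; in-air after throw: [b3@7:R b5@8:L b4@9:R b2@10:L b1@11:R]
Beat 6 (L): throw ball6 h=9 -> lands@15:R; in-air after throw: [b3@7:R b5@8:L b4@9:R b2@10:L b1@11:R b6@15:R]
Beat 7 (R): throw ball3 h=5 -> lands@12:L; in-air after throw: [b5@8:L b4@9:R b2@10:L b1@11:R b3@12:L b6@15:R]
Beat 8 (L): throw ball5 h=8 -> lands@16:L; in-air after throw: [b4@9:R b2@10:L b1@11:R b3@12:L b6@15:R b5@16:L]
Beat 9 (R): throw ball4 h=5 -> lands@14:L; in-air after throw: [b2@10:L b1@11:R b3@12:L b4@14:L b6@15:R b5@16:L]
Beat 10 (L): throw ball2 h=3 -> lands@13:R; in-air after throw: [b1@11:R b3@12:L b2@13:R b4@14:L b6@15:R b5@16:L]
Beat 11 (R): throw ball1 h=9 -> lands@20:L; in-air after throw: [b3@12:L b2@13:R b4@14:L b6@15:R b5@16:L b1@20:L]
Beat 12 (L): throw ball3 h=5 -> lands@17:R; in-air after throw: [b2@13:R b4@14:L b6@15:R b5@16:L b3@17:R b1@20:L]
Beat 13 (R): throw ball2 h=8 -> lands@21:R; in-air after throw: [b4@14:L b6@15:R b5@16:L b3@17:R b1@20:L b2@21:R]
Beat 14 (L): throw ball4 h=5 -> lands@19:R; in-air after throw: [b6@15:R b5@16:L b3@17:R b4@19:R b1@20:L b2@21:R]
Beat 15 (R): throw ball6 h=3 -> lands@18:L; in-air after throw: [b5@16:L b3@17:R b6@18:L b4@19:R b1@20:L b2@21:R]
Beat 16 (L): throw ball5 h=9 -> lands@25:R; in-air after throw: [b3@17:R b6@18:L b4@19:R b1@20:L b2@21:R b5@25:R]
Beat 17 (R): throw ball3 h=5 -> lands@22:L; in-air after throw: [b6@18:L b4@19:R b1@20:L b2@21:R b3@22:L b5@25:R]
Beat 18 (L): throw ball6 h=8 -> lands@26:L; in-air after throw: [b4@19:R b1@20:L b2@21:R b3@22:L b5@25:R b6@26:L]
Ball 6: thrown@6 h=9 -> first land @15; rethrown@15 h=3 -> second land @18

Answer: 15 18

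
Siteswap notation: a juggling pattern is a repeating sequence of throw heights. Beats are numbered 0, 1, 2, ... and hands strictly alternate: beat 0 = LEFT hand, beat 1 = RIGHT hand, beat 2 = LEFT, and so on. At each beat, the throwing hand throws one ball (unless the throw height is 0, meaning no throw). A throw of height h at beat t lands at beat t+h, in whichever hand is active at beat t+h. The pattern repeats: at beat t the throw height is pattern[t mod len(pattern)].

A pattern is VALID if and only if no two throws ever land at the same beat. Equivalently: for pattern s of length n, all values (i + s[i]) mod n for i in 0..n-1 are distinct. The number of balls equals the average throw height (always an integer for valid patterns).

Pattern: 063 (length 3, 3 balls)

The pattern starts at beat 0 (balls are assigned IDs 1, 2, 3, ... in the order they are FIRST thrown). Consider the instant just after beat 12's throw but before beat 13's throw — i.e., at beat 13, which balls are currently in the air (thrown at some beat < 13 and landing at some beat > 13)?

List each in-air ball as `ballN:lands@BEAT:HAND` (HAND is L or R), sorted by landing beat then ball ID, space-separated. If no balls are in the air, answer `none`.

Answer: ball2:lands@14:L ball3:lands@16:L

Derivation:
Beat 1 (R): throw ball1 h=6 -> lands@7:R; in-air after throw: [b1@7:R]
Beat 2 (L): throw ball2 h=3 -> lands@5:R; in-air after throw: [b2@5:R b1@7:R]
Beat 4 (L): throw ball3 h=6 -> lands@10:L; in-air after throw: [b2@5:R b1@7:R b3@10:L]
Beat 5 (R): throw ball2 h=3 -> lands@8:L; in-air after throw: [b1@7:R b2@8:L b3@10:L]
Beat 7 (R): throw ball1 h=6 -> lands@13:R; in-air after throw: [b2@8:L b3@10:L b1@13:R]
Beat 8 (L): throw ball2 h=3 -> lands@11:R; in-air after throw: [b3@10:L b2@11:R b1@13:R]
Beat 10 (L): throw ball3 h=6 -> lands@16:L; in-air after throw: [b2@11:R b1@13:R b3@16:L]
Beat 11 (R): throw ball2 h=3 -> lands@14:L; in-air after throw: [b1@13:R b2@14:L b3@16:L]
Beat 13 (R): throw ball1 h=6 -> lands@19:R; in-air after throw: [b2@14:L b3@16:L b1@19:R]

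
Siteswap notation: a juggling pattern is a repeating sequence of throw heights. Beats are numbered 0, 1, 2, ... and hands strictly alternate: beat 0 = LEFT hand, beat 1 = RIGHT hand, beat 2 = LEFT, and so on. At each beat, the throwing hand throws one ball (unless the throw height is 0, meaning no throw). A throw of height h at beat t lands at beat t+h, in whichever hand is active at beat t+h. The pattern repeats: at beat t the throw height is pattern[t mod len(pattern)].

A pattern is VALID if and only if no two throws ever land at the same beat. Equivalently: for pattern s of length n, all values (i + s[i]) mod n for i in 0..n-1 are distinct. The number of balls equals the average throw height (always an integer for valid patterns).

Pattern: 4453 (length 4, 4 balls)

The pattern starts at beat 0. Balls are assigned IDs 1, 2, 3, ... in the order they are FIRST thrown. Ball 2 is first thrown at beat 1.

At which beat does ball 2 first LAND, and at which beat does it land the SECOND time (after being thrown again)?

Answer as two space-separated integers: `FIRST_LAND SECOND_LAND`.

Answer: 5 9

Derivation:
Beat 0 (L): throw ball1 h=4 -> lands@4:L; in-air after throw: [b1@4:L]
Beat 1 (R): throw ball2 h=4 -> lands@5:R; in-air after throw: [b1@4:L b2@5:R]
Beat 2 (L): throw ball3 h=5 -> lands@7:R; in-air after throw: [b1@4:L b2@5:R b3@7:R]
Beat 3 (R): throw ball4 h=3 -> lands@6:L; in-air after throw: [b1@4:L b2@5:R b4@6:L b3@7:R]
Beat 4 (L): throw ball1 h=4 -> lands@8:L; in-air after throw: [b2@5:R b4@6:L b3@7:R b1@8:L]
Beat 5 (R): throw ball2 h=4 -> lands@9:R; in-air after throw: [b4@6:L b3@7:R b1@8:L b2@9:R]
Beat 6 (L): throw ball4 h=5 -> lands@11:R; in-air after throw: [b3@7:R b1@8:L b2@9:R b4@11:R]
Beat 7 (R): throw ball3 h=3 -> lands@10:L; in-air after throw: [b1@8:L b2@9:R b3@10:L b4@11:R]
Beat 8 (L): throw ball1 h=4 -> lands@12:L; in-air after throw: [b2@9:R b3@10:L b4@11:R b1@12:L]
Beat 9 (R): throw ball2 h=4 -> lands@13:R; in-air after throw: [b3@10:L b4@11:R b1@12:L b2@13:R]
Ball 2: thrown@1 h=4 -> first land @5; rethrown@5 h=4 -> second land @9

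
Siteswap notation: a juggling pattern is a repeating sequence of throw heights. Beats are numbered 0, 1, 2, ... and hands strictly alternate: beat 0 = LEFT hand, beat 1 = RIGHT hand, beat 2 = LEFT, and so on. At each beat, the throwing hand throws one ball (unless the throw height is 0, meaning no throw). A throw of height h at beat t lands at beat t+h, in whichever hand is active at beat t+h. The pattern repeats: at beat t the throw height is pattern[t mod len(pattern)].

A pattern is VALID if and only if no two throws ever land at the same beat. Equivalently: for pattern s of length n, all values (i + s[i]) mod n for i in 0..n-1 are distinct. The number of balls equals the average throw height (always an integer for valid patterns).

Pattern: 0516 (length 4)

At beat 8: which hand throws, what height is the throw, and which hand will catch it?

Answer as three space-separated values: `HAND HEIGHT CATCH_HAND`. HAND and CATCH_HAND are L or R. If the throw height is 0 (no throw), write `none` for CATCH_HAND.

Beat 8: 8 mod 2 = 0, so hand = L
Throw height = pattern[8 mod 4] = pattern[0] = 0

Answer: L 0 none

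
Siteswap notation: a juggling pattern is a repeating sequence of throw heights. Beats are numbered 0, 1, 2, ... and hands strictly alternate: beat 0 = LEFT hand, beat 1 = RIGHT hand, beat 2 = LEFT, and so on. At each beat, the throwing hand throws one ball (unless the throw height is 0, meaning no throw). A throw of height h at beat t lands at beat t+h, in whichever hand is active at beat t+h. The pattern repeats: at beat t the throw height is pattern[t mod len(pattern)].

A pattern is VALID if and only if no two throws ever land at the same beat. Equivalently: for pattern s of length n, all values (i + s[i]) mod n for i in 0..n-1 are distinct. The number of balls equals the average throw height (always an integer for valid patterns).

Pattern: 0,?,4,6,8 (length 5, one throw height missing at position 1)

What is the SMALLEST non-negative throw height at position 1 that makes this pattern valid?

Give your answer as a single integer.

Answer: 2

Derivation:
i=0: (0 + 0) mod 5 = 0
i=1: s[i]=? (unknown)
i=2: (2 + 4) mod 5 = 1
i=3: (3 + 6) mod 5 = 4
i=4: (4 + 8) mod 5 = 2
Known residues: [0, 1, 2, 4]; need a permutation of 0..4, so missing residue r = 3
Need (1 + s) mod 5 = 3; smallest s = (3 - 1) mod 5 = 2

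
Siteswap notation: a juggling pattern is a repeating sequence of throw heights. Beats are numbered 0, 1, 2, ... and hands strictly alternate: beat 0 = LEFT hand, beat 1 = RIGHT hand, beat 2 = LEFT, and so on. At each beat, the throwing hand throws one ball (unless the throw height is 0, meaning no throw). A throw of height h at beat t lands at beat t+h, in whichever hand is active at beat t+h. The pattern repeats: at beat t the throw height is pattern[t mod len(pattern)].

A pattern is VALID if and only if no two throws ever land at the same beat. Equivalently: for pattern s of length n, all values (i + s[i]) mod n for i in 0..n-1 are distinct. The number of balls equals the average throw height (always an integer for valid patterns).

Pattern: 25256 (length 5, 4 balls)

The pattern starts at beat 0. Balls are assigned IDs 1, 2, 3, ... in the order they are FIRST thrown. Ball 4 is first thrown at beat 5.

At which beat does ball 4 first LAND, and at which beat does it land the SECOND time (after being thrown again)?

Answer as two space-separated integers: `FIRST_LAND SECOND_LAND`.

Answer: 7 9

Derivation:
Beat 0 (L): throw ball1 h=2 -> lands@2:L; in-air after throw: [b1@2:L]
Beat 1 (R): throw ball2 h=5 -> lands@6:L; in-air after throw: [b1@2:L b2@6:L]
Beat 2 (L): throw ball1 h=2 -> lands@4:L; in-air after throw: [b1@4:L b2@6:L]
Beat 3 (R): throw ball3 h=5 -> lands@8:L; in-air after throw: [b1@4:L b2@6:L b3@8:L]
Beat 4 (L): throw ball1 h=6 -> lands@10:L; in-air after throw: [b2@6:L b3@8:L b1@10:L]
Beat 5 (R): throw ball4 h=2 -> lands@7:R; in-air after throw: [b2@6:L b4@7:R b3@8:L b1@10:L]
Beat 6 (L): throw ball2 h=5 -> lands@11:R; in-air after throw: [b4@7:R b3@8:L b1@10:L b2@11:R]
Beat 7 (R): throw ball4 h=2 -> lands@9:R; in-air after throw: [b3@8:L b4@9:R b1@10:L b2@11:R]
Beat 8 (L): throw ball3 h=5 -> lands@13:R; in-air after throw: [b4@9:R b1@10:L b2@11:R b3@13:R]
Beat 9 (R): throw ball4 h=6 -> lands@15:R; in-air after throw: [b1@10:L b2@11:R b3@13:R b4@15:R]
Ball 4: thrown@5 h=2 -> first land @7; rethrown@7 h=2 -> second land @9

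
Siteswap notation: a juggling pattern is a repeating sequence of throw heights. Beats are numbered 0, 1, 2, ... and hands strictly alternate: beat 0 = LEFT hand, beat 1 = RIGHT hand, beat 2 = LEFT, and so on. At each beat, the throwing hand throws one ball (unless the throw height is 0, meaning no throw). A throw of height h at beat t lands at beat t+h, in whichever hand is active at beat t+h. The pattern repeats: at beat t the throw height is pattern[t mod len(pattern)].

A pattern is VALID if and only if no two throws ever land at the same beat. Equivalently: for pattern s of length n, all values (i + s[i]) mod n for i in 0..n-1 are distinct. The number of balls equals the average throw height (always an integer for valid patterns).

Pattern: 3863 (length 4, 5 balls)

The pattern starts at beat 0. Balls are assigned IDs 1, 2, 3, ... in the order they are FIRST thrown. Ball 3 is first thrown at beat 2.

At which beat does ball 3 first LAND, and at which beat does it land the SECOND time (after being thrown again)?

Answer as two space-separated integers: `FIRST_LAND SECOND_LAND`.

Answer: 8 11

Derivation:
Beat 0 (L): throw ball1 h=3 -> lands@3:R; in-air after throw: [b1@3:R]
Beat 1 (R): throw ball2 h=8 -> lands@9:R; in-air after throw: [b1@3:R b2@9:R]
Beat 2 (L): throw ball3 h=6 -> lands@8:L; in-air after throw: [b1@3:R b3@8:L b2@9:R]
Beat 3 (R): throw ball1 h=3 -> lands@6:L; in-air after throw: [b1@6:L b3@8:L b2@9:R]
Beat 4 (L): throw ball4 h=3 -> lands@7:R; in-air after throw: [b1@6:L b4@7:R b3@8:L b2@9:R]
Beat 5 (R): throw ball5 h=8 -> lands@13:R; in-air after throw: [b1@6:L b4@7:R b3@8:L b2@9:R b5@13:R]
Beat 6 (L): throw ball1 h=6 -> lands@12:L; in-air after throw: [b4@7:R b3@8:L b2@9:R b1@12:L b5@13:R]
Beat 7 (R): throw ball4 h=3 -> lands@10:L; in-air after throw: [b3@8:L b2@9:R b4@10:L b1@12:L b5@13:R]
Beat 8 (L): throw ball3 h=3 -> lands@11:R; in-air after throw: [b2@9:R b4@10:L b3@11:R b1@12:L b5@13:R]
Beat 9 (R): throw ball2 h=8 -> lands@17:R; in-air after throw: [b4@10:L b3@11:R b1@12:L b5@13:R b2@17:R]
Beat 10 (L): throw ball4 h=6 -> lands@16:L; in-air after throw: [b3@11:R b1@12:L b5@13:R b4@16:L b2@17:R]
Beat 11 (R): throw ball3 h=3 -> lands@14:L; in-air after throw: [b1@12:L b5@13:R b3@14:L b4@16:L b2@17:R]
Ball 3: thrown@2 h=6 -> first land @8; rethrown@8 h=3 -> second land @11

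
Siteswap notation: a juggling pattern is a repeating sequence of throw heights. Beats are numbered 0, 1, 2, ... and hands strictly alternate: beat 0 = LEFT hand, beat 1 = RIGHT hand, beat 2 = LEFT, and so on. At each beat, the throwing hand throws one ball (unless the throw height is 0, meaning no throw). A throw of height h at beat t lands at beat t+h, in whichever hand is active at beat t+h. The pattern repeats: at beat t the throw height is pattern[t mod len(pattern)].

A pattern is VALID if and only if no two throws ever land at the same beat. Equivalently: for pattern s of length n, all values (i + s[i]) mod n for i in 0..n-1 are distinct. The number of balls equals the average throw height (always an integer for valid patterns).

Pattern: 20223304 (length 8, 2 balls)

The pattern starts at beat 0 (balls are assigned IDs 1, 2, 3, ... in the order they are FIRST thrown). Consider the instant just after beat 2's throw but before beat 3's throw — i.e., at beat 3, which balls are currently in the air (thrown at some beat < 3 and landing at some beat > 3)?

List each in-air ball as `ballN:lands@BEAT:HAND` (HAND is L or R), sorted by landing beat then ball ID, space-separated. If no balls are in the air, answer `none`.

Answer: ball1:lands@4:L

Derivation:
Beat 0 (L): throw ball1 h=2 -> lands@2:L; in-air after throw: [b1@2:L]
Beat 2 (L): throw ball1 h=2 -> lands@4:L; in-air after throw: [b1@4:L]
Beat 3 (R): throw ball2 h=2 -> lands@5:R; in-air after throw: [b1@4:L b2@5:R]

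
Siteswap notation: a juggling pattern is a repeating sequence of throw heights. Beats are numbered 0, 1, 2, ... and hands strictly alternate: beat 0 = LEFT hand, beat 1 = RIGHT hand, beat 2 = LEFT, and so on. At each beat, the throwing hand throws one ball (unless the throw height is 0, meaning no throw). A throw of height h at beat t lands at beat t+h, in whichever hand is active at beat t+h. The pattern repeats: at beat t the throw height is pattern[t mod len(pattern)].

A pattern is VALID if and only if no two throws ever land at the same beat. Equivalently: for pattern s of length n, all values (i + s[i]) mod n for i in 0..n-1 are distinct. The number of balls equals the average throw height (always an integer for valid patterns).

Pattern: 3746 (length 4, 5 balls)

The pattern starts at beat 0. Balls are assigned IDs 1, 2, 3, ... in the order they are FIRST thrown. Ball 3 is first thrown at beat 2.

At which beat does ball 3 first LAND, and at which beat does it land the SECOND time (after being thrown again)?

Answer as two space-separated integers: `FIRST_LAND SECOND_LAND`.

Beat 0 (L): throw ball1 h=3 -> lands@3:R; in-air after throw: [b1@3:R]
Beat 1 (R): throw ball2 h=7 -> lands@8:L; in-air after throw: [b1@3:R b2@8:L]
Beat 2 (L): throw ball3 h=4 -> lands@6:L; in-air after throw: [b1@3:R b3@6:L b2@8:L]
Beat 3 (R): throw ball1 h=6 -> lands@9:R; in-air after throw: [b3@6:L b2@8:L b1@9:R]
Beat 4 (L): throw ball4 h=3 -> lands@7:R; in-air after throw: [b3@6:L b4@7:R b2@8:L b1@9:R]
Beat 5 (R): throw ball5 h=7 -> lands@12:L; in-air after throw: [b3@6:L b4@7:R b2@8:L b1@9:R b5@12:L]
Beat 6 (L): throw ball3 h=4 -> lands@10:L; in-air after throw: [b4@7:R b2@8:L b1@9:R b3@10:L b5@12:L]
Beat 7 (R): throw ball4 h=6 -> lands@13:R; in-air after throw: [b2@8:L b1@9:R b3@10:L b5@12:L b4@13:R]
Beat 8 (L): throw ball2 h=3 -> lands@11:R; in-air after throw: [b1@9:R b3@10:L b2@11:R b5@12:L b4@13:R]
Beat 9 (R): throw ball1 h=7 -> lands@16:L; in-air after throw: [b3@10:L b2@11:R b5@12:L b4@13:R b1@16:L]
Beat 10 (L): throw ball3 h=4 -> lands@14:L; in-air after throw: [b2@11:R b5@12:L b4@13:R b3@14:L b1@16:L]
Ball 3: thrown@2 h=4 -> first land @6; rethrown@6 h=4 -> second land @10

Answer: 6 10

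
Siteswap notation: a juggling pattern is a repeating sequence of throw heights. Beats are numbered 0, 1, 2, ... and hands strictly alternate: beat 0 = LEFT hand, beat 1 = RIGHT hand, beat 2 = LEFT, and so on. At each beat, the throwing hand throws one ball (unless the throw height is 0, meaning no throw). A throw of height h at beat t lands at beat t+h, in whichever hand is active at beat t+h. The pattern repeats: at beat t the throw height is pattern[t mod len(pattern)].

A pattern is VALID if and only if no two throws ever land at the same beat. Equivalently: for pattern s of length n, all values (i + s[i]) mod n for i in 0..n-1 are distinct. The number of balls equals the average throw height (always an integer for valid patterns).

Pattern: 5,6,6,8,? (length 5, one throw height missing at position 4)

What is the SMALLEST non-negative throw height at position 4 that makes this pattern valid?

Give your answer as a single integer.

i=0: (0 + 5) mod 5 = 0
i=1: (1 + 6) mod 5 = 2
i=2: (2 + 6) mod 5 = 3
i=3: (3 + 8) mod 5 = 1
i=4: s[i]=? (unknown)
Known residues: [0, 1, 2, 3]; need a permutation of 0..4, so missing residue r = 4
Need (4 + s) mod 5 = 4; smallest s = (4 - 4) mod 5 = 0

Answer: 0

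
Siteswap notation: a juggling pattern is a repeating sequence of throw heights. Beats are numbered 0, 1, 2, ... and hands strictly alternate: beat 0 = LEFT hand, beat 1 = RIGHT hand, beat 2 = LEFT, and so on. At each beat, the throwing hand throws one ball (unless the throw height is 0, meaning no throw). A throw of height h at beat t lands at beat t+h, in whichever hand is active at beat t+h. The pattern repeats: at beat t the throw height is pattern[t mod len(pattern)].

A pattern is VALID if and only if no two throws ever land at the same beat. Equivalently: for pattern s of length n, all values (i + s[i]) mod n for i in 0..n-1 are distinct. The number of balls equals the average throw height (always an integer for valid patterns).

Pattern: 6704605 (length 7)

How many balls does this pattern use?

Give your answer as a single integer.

Answer: 4

Derivation:
Pattern = [6, 7, 0, 4, 6, 0, 5], length n = 7
  position 0: throw height = 6, running sum = 6
  position 1: throw height = 7, running sum = 13
  position 2: throw height = 0, running sum = 13
  position 3: throw height = 4, running sum = 17
  position 4: throw height = 6, running sum = 23
  position 5: throw height = 0, running sum = 23
  position 6: throw height = 5, running sum = 28
Total sum = 28; balls = sum / n = 28 / 7 = 4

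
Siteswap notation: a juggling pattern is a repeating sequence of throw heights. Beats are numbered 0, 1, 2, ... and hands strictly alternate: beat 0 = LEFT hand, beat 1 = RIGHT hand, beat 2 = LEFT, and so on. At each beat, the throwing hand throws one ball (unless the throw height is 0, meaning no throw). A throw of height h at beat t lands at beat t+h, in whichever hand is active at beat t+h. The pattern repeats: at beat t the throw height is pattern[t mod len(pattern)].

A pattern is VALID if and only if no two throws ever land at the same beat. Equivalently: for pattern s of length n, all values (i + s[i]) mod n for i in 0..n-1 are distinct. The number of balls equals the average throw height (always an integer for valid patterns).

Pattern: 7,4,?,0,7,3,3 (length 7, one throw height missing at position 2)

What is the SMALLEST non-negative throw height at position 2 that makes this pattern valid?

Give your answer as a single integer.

i=0: (0 + 7) mod 7 = 0
i=1: (1 + 4) mod 7 = 5
i=2: s[i]=? (unknown)
i=3: (3 + 0) mod 7 = 3
i=4: (4 + 7) mod 7 = 4
i=5: (5 + 3) mod 7 = 1
i=6: (6 + 3) mod 7 = 2
Known residues: [0, 1, 2, 3, 4, 5]; need a permutation of 0..6, so missing residue r = 6
Need (2 + s) mod 7 = 6; smallest s = (6 - 2) mod 7 = 4

Answer: 4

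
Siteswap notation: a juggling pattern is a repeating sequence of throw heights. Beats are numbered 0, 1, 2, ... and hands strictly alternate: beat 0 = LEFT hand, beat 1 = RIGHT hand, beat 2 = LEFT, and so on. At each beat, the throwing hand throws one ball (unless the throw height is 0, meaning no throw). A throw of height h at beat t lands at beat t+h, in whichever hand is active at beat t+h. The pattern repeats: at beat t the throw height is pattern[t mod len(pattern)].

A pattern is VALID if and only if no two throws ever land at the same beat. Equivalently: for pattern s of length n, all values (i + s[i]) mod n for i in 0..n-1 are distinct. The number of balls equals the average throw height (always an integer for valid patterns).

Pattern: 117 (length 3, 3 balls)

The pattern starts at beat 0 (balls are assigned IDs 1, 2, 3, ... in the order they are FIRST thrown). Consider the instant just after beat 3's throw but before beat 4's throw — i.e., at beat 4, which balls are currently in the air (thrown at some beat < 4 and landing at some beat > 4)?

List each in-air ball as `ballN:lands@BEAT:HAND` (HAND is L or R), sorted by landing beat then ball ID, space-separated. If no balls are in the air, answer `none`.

Beat 0 (L): throw ball1 h=1 -> lands@1:R; in-air after throw: [b1@1:R]
Beat 1 (R): throw ball1 h=1 -> lands@2:L; in-air after throw: [b1@2:L]
Beat 2 (L): throw ball1 h=7 -> lands@9:R; in-air after throw: [b1@9:R]
Beat 3 (R): throw ball2 h=1 -> lands@4:L; in-air after throw: [b2@4:L b1@9:R]
Beat 4 (L): throw ball2 h=1 -> lands@5:R; in-air after throw: [b2@5:R b1@9:R]

Answer: ball1:lands@9:R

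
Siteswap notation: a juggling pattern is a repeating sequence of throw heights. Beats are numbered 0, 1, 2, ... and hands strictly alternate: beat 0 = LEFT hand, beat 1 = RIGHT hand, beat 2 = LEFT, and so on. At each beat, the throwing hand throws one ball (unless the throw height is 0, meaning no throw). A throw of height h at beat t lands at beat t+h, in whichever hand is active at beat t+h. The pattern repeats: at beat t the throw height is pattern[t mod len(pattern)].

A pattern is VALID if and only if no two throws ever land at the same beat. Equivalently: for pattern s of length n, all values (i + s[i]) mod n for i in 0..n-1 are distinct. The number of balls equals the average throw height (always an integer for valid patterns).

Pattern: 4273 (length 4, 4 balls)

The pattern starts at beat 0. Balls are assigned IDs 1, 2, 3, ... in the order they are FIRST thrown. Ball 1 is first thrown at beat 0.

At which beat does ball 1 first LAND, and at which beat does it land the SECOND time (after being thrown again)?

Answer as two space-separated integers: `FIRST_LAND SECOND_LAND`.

Beat 0 (L): throw ball1 h=4 -> lands@4:L; in-air after throw: [b1@4:L]
Beat 1 (R): throw ball2 h=2 -> lands@3:R; in-air after throw: [b2@3:R b1@4:L]
Beat 2 (L): throw ball3 h=7 -> lands@9:R; in-air after throw: [b2@3:R b1@4:L b3@9:R]
Beat 3 (R): throw ball2 h=3 -> lands@6:L; in-air after throw: [b1@4:L b2@6:L b3@9:R]
Beat 4 (L): throw ball1 h=4 -> lands@8:L; in-air after throw: [b2@6:L b1@8:L b3@9:R]
Beat 5 (R): throw ball4 h=2 -> lands@7:R; in-air after throw: [b2@6:L b4@7:R b1@8:L b3@9:R]
Beat 6 (L): throw ball2 h=7 -> lands@13:R; in-air after throw: [b4@7:R b1@8:L b3@9:R b2@13:R]
Beat 7 (R): throw ball4 h=3 -> lands@10:L; in-air after throw: [b1@8:L b3@9:R b4@10:L b2@13:R]
Beat 8 (L): throw ball1 h=4 -> lands@12:L; in-air after throw: [b3@9:R b4@10:L b1@12:L b2@13:R]
Ball 1: thrown@0 h=4 -> first land @4; rethrown@4 h=4 -> second land @8

Answer: 4 8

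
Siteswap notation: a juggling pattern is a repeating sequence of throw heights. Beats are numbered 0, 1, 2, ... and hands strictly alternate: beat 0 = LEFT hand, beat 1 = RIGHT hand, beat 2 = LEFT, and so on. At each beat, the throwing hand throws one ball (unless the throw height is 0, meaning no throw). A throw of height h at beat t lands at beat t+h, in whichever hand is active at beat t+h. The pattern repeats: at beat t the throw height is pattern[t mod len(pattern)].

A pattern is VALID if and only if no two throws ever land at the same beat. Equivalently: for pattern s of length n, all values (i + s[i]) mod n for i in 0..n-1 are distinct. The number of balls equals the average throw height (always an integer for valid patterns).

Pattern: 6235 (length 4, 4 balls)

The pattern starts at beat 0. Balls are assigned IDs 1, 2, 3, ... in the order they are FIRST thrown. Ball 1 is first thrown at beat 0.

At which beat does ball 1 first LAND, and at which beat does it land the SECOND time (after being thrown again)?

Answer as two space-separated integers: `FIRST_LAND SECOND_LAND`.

Beat 0 (L): throw ball1 h=6 -> lands@6:L; in-air after throw: [b1@6:L]
Beat 1 (R): throw ball2 h=2 -> lands@3:R; in-air after throw: [b2@3:R b1@6:L]
Beat 2 (L): throw ball3 h=3 -> lands@5:R; in-air after throw: [b2@3:R b3@5:R b1@6:L]
Beat 3 (R): throw ball2 h=5 -> lands@8:L; in-air after throw: [b3@5:R b1@6:L b2@8:L]
Beat 4 (L): throw ball4 h=6 -> lands@10:L; in-air after throw: [b3@5:R b1@6:L b2@8:L b4@10:L]
Beat 5 (R): throw ball3 h=2 -> lands@7:R; in-air after throw: [b1@6:L b3@7:R b2@8:L b4@10:L]
Beat 6 (L): throw ball1 h=3 -> lands@9:R; in-air after throw: [b3@7:R b2@8:L b1@9:R b4@10:L]
Beat 7 (R): throw ball3 h=5 -> lands@12:L; in-air after throw: [b2@8:L b1@9:R b4@10:L b3@12:L]
Beat 8 (L): throw ball2 h=6 -> lands@14:L; in-air after throw: [b1@9:R b4@10:L b3@12:L b2@14:L]
Beat 9 (R): throw ball1 h=2 -> lands@11:R; in-air after throw: [b4@10:L b1@11:R b3@12:L b2@14:L]
Ball 1: thrown@0 h=6 -> first land @6; rethrown@6 h=3 -> second land @9

Answer: 6 9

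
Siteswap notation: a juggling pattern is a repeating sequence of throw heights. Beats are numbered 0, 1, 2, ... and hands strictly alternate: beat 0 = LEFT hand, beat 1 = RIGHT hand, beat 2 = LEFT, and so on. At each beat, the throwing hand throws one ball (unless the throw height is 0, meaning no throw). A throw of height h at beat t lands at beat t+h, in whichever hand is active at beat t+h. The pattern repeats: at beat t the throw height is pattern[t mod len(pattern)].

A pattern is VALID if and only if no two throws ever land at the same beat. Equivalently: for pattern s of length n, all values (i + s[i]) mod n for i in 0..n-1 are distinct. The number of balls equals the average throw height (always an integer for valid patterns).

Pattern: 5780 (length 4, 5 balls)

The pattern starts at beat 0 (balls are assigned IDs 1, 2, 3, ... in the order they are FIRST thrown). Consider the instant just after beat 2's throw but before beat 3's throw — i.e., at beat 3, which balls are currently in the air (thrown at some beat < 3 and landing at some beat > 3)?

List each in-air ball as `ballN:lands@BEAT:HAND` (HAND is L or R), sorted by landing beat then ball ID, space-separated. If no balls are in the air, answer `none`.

Answer: ball1:lands@5:R ball2:lands@8:L ball3:lands@10:L

Derivation:
Beat 0 (L): throw ball1 h=5 -> lands@5:R; in-air after throw: [b1@5:R]
Beat 1 (R): throw ball2 h=7 -> lands@8:L; in-air after throw: [b1@5:R b2@8:L]
Beat 2 (L): throw ball3 h=8 -> lands@10:L; in-air after throw: [b1@5:R b2@8:L b3@10:L]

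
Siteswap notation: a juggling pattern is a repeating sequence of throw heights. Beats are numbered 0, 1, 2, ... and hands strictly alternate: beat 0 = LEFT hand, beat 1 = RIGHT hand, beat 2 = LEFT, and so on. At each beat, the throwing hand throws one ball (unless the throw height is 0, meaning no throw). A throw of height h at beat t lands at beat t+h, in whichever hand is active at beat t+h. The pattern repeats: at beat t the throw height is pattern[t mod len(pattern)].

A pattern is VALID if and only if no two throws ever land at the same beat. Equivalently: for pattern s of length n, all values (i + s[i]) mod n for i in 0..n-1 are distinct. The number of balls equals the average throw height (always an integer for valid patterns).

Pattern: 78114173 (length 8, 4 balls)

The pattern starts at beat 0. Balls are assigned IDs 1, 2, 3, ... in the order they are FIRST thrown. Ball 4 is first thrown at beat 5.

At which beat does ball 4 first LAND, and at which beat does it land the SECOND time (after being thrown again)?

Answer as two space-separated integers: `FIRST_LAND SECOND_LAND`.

Beat 0 (L): throw ball1 h=7 -> lands@7:R; in-air after throw: [b1@7:R]
Beat 1 (R): throw ball2 h=8 -> lands@9:R; in-air after throw: [b1@7:R b2@9:R]
Beat 2 (L): throw ball3 h=1 -> lands@3:R; in-air after throw: [b3@3:R b1@7:R b2@9:R]
Beat 3 (R): throw ball3 h=1 -> lands@4:L; in-air after throw: [b3@4:L b1@7:R b2@9:R]
Beat 4 (L): throw ball3 h=4 -> lands@8:L; in-air after throw: [b1@7:R b3@8:L b2@9:R]
Beat 5 (R): throw ball4 h=1 -> lands@6:L; in-air after throw: [b4@6:L b1@7:R b3@8:L b2@9:R]
Beat 6 (L): throw ball4 h=7 -> lands@13:R; in-air after throw: [b1@7:R b3@8:L b2@9:R b4@13:R]
Beat 7 (R): throw ball1 h=3 -> lands@10:L; in-air after throw: [b3@8:L b2@9:R b1@10:L b4@13:R]
Beat 8 (L): throw ball3 h=7 -> lands@15:R; in-air after throw: [b2@9:R b1@10:L b4@13:R b3@15:R]
Beat 9 (R): throw ball2 h=8 -> lands@17:R; in-air after throw: [b1@10:L b4@13:R b3@15:R b2@17:R]
Beat 10 (L): throw ball1 h=1 -> lands@11:R; in-air after throw: [b1@11:R b4@13:R b3@15:R b2@17:R]
Beat 11 (R): throw ball1 h=1 -> lands@12:L; in-air after throw: [b1@12:L b4@13:R b3@15:R b2@17:R]
Beat 12 (L): throw ball1 h=4 -> lands@16:L; in-air after throw: [b4@13:R b3@15:R b1@16:L b2@17:R]
Beat 13 (R): throw ball4 h=1 -> lands@14:L; in-air after throw: [b4@14:L b3@15:R b1@16:L b2@17:R]
Ball 4: thrown@5 h=1 -> first land @6; rethrown@6 h=7 -> second land @13

Answer: 6 13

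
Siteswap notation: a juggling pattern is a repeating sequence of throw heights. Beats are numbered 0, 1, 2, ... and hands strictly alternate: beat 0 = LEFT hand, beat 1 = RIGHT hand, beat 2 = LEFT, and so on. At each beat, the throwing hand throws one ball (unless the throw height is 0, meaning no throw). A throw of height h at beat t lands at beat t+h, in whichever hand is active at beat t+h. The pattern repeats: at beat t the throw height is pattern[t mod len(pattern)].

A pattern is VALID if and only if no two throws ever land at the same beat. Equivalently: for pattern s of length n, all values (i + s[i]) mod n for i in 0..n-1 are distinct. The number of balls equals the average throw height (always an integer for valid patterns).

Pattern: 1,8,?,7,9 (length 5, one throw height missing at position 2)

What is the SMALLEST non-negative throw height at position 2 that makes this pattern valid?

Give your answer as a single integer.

i=0: (0 + 1) mod 5 = 1
i=1: (1 + 8) mod 5 = 4
i=2: s[i]=? (unknown)
i=3: (3 + 7) mod 5 = 0
i=4: (4 + 9) mod 5 = 3
Known residues: [0, 1, 3, 4]; need a permutation of 0..4, so missing residue r = 2
Need (2 + s) mod 5 = 2; smallest s = (2 - 2) mod 5 = 0

Answer: 0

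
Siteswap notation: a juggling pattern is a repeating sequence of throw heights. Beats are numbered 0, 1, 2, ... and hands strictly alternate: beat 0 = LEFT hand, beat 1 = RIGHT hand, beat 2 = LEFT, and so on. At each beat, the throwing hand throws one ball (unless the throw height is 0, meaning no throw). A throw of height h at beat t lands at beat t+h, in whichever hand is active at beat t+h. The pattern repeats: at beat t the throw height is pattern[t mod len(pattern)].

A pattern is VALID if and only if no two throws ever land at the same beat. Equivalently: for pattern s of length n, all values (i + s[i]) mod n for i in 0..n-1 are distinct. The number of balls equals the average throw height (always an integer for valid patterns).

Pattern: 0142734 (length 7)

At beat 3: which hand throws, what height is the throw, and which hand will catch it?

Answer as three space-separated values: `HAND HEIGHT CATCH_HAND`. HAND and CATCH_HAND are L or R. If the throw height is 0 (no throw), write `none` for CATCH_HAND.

Beat 3: 3 mod 2 = 1, so hand = R
Throw height = pattern[3 mod 7] = pattern[3] = 2
Lands at beat 3+2=5, 5 mod 2 = 1, so catch hand = R

Answer: R 2 R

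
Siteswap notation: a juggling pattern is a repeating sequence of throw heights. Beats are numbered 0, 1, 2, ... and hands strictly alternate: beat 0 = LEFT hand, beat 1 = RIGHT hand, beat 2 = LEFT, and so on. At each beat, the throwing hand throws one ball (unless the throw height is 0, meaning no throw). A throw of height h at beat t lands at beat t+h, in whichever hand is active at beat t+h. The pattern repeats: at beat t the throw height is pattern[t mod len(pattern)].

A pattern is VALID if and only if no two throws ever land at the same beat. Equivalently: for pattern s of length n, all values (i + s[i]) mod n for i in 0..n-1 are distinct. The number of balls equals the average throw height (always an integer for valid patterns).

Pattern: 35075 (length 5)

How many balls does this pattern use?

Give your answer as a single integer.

Answer: 4

Derivation:
Pattern = [3, 5, 0, 7, 5], length n = 5
  position 0: throw height = 3, running sum = 3
  position 1: throw height = 5, running sum = 8
  position 2: throw height = 0, running sum = 8
  position 3: throw height = 7, running sum = 15
  position 4: throw height = 5, running sum = 20
Total sum = 20; balls = sum / n = 20 / 5 = 4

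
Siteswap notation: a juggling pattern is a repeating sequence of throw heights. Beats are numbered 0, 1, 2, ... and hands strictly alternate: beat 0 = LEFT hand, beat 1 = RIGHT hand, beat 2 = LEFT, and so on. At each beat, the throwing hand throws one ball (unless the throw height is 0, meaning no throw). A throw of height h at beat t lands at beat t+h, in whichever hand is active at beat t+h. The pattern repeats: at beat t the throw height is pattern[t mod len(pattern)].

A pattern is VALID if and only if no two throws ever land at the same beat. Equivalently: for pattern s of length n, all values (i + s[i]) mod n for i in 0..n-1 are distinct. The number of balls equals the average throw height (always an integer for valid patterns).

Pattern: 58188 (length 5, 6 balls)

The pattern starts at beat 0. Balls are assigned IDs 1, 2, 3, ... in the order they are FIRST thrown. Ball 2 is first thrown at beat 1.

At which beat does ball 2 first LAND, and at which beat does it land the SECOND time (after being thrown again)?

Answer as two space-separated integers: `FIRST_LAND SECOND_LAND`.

Answer: 9 17

Derivation:
Beat 0 (L): throw ball1 h=5 -> lands@5:R; in-air after throw: [b1@5:R]
Beat 1 (R): throw ball2 h=8 -> lands@9:R; in-air after throw: [b1@5:R b2@9:R]
Beat 2 (L): throw ball3 h=1 -> lands@3:R; in-air after throw: [b3@3:R b1@5:R b2@9:R]
Beat 3 (R): throw ball3 h=8 -> lands@11:R; in-air after throw: [b1@5:R b2@9:R b3@11:R]
Beat 4 (L): throw ball4 h=8 -> lands@12:L; in-air after throw: [b1@5:R b2@9:R b3@11:R b4@12:L]
Beat 5 (R): throw ball1 h=5 -> lands@10:L; in-air after throw: [b2@9:R b1@10:L b3@11:R b4@12:L]
Beat 6 (L): throw ball5 h=8 -> lands@14:L; in-air after throw: [b2@9:R b1@10:L b3@11:R b4@12:L b5@14:L]
Beat 7 (R): throw ball6 h=1 -> lands@8:L; in-air after throw: [b6@8:L b2@9:R b1@10:L b3@11:R b4@12:L b5@14:L]
Beat 8 (L): throw ball6 h=8 -> lands@16:L; in-air after throw: [b2@9:R b1@10:L b3@11:R b4@12:L b5@14:L b6@16:L]
Beat 9 (R): throw ball2 h=8 -> lands@17:R; in-air after throw: [b1@10:L b3@11:R b4@12:L b5@14:L b6@16:L b2@17:R]
Beat 10 (L): throw ball1 h=5 -> lands@15:R; in-air after throw: [b3@11:R b4@12:L b5@14:L b1@15:R b6@16:L b2@17:R]
Beat 11 (R): throw ball3 h=8 -> lands@19:R; in-air after throw: [b4@12:L b5@14:L b1@15:R b6@16:L b2@17:R b3@19:R]
Ball 2: thrown@1 h=8 -> first land @9; rethrown@9 h=8 -> second land @17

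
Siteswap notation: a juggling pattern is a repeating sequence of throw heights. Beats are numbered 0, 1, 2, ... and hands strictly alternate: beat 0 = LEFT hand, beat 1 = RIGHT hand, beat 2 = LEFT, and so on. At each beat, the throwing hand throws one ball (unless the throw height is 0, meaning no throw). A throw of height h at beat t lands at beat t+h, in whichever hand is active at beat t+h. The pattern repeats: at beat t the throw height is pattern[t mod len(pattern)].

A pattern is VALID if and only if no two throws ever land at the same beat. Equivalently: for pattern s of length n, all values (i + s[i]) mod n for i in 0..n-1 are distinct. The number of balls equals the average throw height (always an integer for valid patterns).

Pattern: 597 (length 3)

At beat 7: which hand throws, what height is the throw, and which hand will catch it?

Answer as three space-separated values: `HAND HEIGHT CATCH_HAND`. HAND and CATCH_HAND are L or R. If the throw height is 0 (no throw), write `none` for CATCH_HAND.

Beat 7: 7 mod 2 = 1, so hand = R
Throw height = pattern[7 mod 3] = pattern[1] = 9
Lands at beat 7+9=16, 16 mod 2 = 0, so catch hand = L

Answer: R 9 L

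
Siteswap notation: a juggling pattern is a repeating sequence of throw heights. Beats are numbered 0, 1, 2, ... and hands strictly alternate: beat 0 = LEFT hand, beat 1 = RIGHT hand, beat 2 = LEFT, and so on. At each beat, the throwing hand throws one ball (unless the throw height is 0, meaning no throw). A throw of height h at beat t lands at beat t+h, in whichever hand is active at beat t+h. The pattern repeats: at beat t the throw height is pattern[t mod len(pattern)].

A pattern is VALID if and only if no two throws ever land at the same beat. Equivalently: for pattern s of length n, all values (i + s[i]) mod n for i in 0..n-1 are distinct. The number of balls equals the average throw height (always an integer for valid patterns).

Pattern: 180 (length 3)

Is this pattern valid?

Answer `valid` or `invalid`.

i=0: (i + s[i]) mod n = (0 + 1) mod 3 = 1
i=1: (i + s[i]) mod n = (1 + 8) mod 3 = 0
i=2: (i + s[i]) mod n = (2 + 0) mod 3 = 2
Residues: [1, 0, 2], distinct: True

Answer: valid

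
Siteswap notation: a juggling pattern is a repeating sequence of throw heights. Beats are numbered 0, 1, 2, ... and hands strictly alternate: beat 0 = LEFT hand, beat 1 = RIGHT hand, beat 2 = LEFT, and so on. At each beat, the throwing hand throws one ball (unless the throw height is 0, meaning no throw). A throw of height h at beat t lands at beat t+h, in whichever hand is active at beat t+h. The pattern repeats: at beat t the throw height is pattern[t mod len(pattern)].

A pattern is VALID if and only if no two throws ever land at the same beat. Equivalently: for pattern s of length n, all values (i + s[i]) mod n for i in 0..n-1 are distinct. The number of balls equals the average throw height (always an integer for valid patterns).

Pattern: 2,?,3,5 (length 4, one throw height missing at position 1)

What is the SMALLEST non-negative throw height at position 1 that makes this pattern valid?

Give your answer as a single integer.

i=0: (0 + 2) mod 4 = 2
i=1: s[i]=? (unknown)
i=2: (2 + 3) mod 4 = 1
i=3: (3 + 5) mod 4 = 0
Known residues: [0, 1, 2]; need a permutation of 0..3, so missing residue r = 3
Need (1 + s) mod 4 = 3; smallest s = (3 - 1) mod 4 = 2

Answer: 2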